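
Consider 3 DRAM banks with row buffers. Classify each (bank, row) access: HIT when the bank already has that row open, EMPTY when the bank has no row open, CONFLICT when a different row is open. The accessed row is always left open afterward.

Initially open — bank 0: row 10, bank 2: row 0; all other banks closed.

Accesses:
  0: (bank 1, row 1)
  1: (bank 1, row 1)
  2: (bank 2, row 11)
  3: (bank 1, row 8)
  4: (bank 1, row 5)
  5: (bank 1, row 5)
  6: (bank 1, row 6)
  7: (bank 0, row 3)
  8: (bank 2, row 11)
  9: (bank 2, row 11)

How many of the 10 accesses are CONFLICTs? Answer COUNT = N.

COUNT = 5

  [0] b1 r1: no row ⇒ E
  [1] b1 r1: had r1 ⇒ H
  [2] b2 r11: had r0 ⇒ C
  [3] b1 r8: had r1 ⇒ C
  [4] b1 r5: had r8 ⇒ C
  [5] b1 r5: had r5 ⇒ H
  [6] b1 r6: had r5 ⇒ C
  [7] b0 r3: had r10 ⇒ C
  [8] b2 r11: had r11 ⇒ H
  [9] b2 r11: had r11 ⇒ H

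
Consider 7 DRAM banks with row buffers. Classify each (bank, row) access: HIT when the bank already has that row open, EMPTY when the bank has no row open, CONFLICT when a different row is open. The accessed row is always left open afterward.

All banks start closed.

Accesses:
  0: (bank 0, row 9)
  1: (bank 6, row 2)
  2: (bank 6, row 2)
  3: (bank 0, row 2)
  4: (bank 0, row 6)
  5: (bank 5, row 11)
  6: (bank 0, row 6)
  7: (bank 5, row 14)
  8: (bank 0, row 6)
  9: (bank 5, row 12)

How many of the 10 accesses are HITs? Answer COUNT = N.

COUNT = 3

#0 (0,9) E
#1 (6,2) E
#2 (6,2) H  (was 2)
#3 (0,2) C  (was 9)
#4 (0,6) C  (was 2)
#5 (5,11) E
#6 (0,6) H  (was 6)
#7 (5,14) C  (was 11)
#8 (0,6) H  (was 6)
#9 (5,12) C  (was 14)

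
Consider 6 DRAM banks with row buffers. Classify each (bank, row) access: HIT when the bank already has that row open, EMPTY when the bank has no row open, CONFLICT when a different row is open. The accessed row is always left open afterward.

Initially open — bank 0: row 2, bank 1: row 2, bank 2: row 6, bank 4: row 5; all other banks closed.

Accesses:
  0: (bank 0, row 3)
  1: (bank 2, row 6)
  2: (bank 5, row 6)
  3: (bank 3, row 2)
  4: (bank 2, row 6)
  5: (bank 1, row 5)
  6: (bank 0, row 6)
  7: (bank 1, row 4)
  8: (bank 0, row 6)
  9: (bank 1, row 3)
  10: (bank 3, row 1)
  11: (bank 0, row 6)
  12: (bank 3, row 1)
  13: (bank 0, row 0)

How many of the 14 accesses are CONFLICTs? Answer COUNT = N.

0: bank 0 row 3 — prev 2 → CONFLICT
1: bank 2 row 6 — prev 6 → HIT
2: bank 5 row 6 — prev None → EMPTY
3: bank 3 row 2 — prev None → EMPTY
4: bank 2 row 6 — prev 6 → HIT
5: bank 1 row 5 — prev 2 → CONFLICT
6: bank 0 row 6 — prev 3 → CONFLICT
7: bank 1 row 4 — prev 5 → CONFLICT
8: bank 0 row 6 — prev 6 → HIT
9: bank 1 row 3 — prev 4 → CONFLICT
10: bank 3 row 1 — prev 2 → CONFLICT
11: bank 0 row 6 — prev 6 → HIT
12: bank 3 row 1 — prev 1 → HIT
13: bank 0 row 0 — prev 6 → CONFLICT

COUNT = 7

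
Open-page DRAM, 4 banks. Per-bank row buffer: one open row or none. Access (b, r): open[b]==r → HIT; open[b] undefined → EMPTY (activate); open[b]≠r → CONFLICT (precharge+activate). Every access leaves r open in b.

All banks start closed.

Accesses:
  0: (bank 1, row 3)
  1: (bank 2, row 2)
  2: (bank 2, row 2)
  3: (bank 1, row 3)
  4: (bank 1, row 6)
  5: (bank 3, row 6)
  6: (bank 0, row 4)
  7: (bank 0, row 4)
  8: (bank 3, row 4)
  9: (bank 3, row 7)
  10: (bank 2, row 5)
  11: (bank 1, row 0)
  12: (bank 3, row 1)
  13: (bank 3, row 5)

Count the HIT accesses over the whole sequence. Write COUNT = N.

  [0] b1 r3: no row ⇒ E
  [1] b2 r2: no row ⇒ E
  [2] b2 r2: had r2 ⇒ H
  [3] b1 r3: had r3 ⇒ H
  [4] b1 r6: had r3 ⇒ C
  [5] b3 r6: no row ⇒ E
  [6] b0 r4: no row ⇒ E
  [7] b0 r4: had r4 ⇒ H
  [8] b3 r4: had r6 ⇒ C
  [9] b3 r7: had r4 ⇒ C
  [10] b2 r5: had r2 ⇒ C
  [11] b1 r0: had r6 ⇒ C
  [12] b3 r1: had r7 ⇒ C
  [13] b3 r5: had r1 ⇒ C

COUNT = 3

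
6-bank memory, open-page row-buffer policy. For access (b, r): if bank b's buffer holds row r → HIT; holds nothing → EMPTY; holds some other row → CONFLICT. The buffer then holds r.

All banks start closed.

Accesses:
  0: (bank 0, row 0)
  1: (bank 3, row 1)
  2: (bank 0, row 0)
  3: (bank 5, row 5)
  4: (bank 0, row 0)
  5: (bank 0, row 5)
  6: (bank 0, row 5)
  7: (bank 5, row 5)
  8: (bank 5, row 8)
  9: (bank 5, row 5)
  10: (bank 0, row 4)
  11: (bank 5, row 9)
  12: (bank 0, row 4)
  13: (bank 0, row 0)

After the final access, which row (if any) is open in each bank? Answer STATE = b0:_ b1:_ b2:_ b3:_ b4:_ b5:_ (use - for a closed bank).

STATE = b0:0 b1:- b2:- b3:1 b4:- b5:9

#0 (0,0) E
#1 (3,1) E
#2 (0,0) H  (was 0)
#3 (5,5) E
#4 (0,0) H  (was 0)
#5 (0,5) C  (was 0)
#6 (0,5) H  (was 5)
#7 (5,5) H  (was 5)
#8 (5,8) C  (was 5)
#9 (5,5) C  (was 8)
#10 (0,4) C  (was 5)
#11 (5,9) C  (was 5)
#12 (0,4) H  (was 4)
#13 (0,0) C  (was 4)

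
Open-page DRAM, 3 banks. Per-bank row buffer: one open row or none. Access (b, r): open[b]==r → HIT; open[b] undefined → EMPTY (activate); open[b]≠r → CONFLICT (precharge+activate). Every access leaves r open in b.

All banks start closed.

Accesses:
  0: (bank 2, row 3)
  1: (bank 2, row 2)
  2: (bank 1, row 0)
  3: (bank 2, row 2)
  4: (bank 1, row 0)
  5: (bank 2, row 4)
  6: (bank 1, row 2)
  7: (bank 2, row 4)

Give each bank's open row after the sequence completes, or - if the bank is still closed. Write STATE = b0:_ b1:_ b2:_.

STATE = b0:- b1:2 b2:4

#0 (2,3) E
#1 (2,2) C  (was 3)
#2 (1,0) E
#3 (2,2) H  (was 2)
#4 (1,0) H  (was 0)
#5 (2,4) C  (was 2)
#6 (1,2) C  (was 0)
#7 (2,4) H  (was 4)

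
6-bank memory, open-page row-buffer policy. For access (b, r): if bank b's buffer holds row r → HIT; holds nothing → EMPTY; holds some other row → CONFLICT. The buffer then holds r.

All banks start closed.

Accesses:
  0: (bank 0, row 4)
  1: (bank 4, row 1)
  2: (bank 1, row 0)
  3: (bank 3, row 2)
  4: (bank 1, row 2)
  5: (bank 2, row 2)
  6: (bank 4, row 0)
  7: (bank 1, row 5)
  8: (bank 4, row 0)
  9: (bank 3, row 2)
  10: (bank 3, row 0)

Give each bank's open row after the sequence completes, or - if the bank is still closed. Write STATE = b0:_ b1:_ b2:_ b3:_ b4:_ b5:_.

STATE = b0:4 b1:5 b2:2 b3:0 b4:0 b5:-

#0 (0,4) E
#1 (4,1) E
#2 (1,0) E
#3 (3,2) E
#4 (1,2) C  (was 0)
#5 (2,2) E
#6 (4,0) C  (was 1)
#7 (1,5) C  (was 2)
#8 (4,0) H  (was 0)
#9 (3,2) H  (was 2)
#10 (3,0) C  (was 2)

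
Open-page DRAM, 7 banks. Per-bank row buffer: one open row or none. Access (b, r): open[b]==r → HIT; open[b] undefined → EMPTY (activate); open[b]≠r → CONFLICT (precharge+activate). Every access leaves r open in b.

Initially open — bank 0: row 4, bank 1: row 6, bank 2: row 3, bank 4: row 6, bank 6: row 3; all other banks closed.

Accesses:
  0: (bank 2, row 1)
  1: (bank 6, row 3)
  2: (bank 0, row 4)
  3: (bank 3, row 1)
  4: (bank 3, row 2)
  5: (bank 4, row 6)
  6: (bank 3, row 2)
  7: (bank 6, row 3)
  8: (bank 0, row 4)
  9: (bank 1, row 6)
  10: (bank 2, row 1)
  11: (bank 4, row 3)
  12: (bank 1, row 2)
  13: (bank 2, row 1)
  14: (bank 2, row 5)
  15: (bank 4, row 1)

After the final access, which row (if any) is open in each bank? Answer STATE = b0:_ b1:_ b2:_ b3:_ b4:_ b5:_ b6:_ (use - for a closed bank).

0: bank 2 row 1 — prev 3 → CONFLICT
1: bank 6 row 3 — prev 3 → HIT
2: bank 0 row 4 — prev 4 → HIT
3: bank 3 row 1 — prev None → EMPTY
4: bank 3 row 2 — prev 1 → CONFLICT
5: bank 4 row 6 — prev 6 → HIT
6: bank 3 row 2 — prev 2 → HIT
7: bank 6 row 3 — prev 3 → HIT
8: bank 0 row 4 — prev 4 → HIT
9: bank 1 row 6 — prev 6 → HIT
10: bank 2 row 1 — prev 1 → HIT
11: bank 4 row 3 — prev 6 → CONFLICT
12: bank 1 row 2 — prev 6 → CONFLICT
13: bank 2 row 1 — prev 1 → HIT
14: bank 2 row 5 — prev 1 → CONFLICT
15: bank 4 row 1 — prev 3 → CONFLICT

STATE = b0:4 b1:2 b2:5 b3:2 b4:1 b5:- b6:3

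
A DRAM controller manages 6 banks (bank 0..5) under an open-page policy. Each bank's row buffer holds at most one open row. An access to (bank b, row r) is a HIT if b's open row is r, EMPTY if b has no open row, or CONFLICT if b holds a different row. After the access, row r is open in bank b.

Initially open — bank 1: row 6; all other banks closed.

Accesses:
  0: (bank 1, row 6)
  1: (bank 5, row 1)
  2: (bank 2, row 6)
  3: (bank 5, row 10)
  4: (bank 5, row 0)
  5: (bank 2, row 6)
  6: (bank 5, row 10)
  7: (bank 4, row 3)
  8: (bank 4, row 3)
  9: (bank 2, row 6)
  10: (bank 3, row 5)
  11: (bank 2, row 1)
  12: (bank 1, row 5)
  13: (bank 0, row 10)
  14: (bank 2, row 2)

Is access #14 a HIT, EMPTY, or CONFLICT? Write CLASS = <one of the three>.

0: bank 1 row 6 — prev 6 → HIT
1: bank 5 row 1 — prev None → EMPTY
2: bank 2 row 6 — prev None → EMPTY
3: bank 5 row 10 — prev 1 → CONFLICT
4: bank 5 row 0 — prev 10 → CONFLICT
5: bank 2 row 6 — prev 6 → HIT
6: bank 5 row 10 — prev 0 → CONFLICT
7: bank 4 row 3 — prev None → EMPTY
8: bank 4 row 3 — prev 3 → HIT
9: bank 2 row 6 — prev 6 → HIT
10: bank 3 row 5 — prev None → EMPTY
11: bank 2 row 1 — prev 6 → CONFLICT
12: bank 1 row 5 — prev 6 → CONFLICT
13: bank 0 row 10 — prev None → EMPTY
14: bank 2 row 2 — prev 1 → CONFLICT

CLASS = CONFLICT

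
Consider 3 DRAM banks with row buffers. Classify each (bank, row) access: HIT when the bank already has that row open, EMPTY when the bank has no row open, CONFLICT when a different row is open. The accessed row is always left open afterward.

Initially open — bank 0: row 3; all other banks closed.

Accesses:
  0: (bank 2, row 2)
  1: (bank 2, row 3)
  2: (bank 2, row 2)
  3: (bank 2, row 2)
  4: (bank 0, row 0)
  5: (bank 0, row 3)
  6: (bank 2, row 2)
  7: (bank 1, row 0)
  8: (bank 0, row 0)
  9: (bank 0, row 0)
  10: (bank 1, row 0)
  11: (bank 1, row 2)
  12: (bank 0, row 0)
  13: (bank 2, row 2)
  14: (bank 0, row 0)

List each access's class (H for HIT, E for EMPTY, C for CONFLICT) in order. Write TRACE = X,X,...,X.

step 0: bank2 None->2 [EMPTY]
step 1: bank2 2->3 [CONFLICT]
step 2: bank2 3->2 [CONFLICT]
step 3: bank2 2->2 [HIT]
step 4: bank0 3->0 [CONFLICT]
step 5: bank0 0->3 [CONFLICT]
step 6: bank2 2->2 [HIT]
step 7: bank1 None->0 [EMPTY]
step 8: bank0 3->0 [CONFLICT]
step 9: bank0 0->0 [HIT]
step 10: bank1 0->0 [HIT]
step 11: bank1 0->2 [CONFLICT]
step 12: bank0 0->0 [HIT]
step 13: bank2 2->2 [HIT]
step 14: bank0 0->0 [HIT]

TRACE = E,C,C,H,C,C,H,E,C,H,H,C,H,H,H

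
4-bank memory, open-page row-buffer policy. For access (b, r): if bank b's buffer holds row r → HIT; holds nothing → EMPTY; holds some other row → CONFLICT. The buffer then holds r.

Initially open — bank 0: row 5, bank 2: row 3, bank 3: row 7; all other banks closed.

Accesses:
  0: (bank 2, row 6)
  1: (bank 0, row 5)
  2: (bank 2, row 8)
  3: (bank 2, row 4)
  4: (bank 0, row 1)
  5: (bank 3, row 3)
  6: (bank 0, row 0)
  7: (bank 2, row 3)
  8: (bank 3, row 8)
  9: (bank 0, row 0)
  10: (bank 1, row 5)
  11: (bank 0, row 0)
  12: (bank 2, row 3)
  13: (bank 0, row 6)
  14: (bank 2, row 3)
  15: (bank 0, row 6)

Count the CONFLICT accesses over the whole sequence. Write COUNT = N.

step 0: bank2 3->6 [CONFLICT]
step 1: bank0 5->5 [HIT]
step 2: bank2 6->8 [CONFLICT]
step 3: bank2 8->4 [CONFLICT]
step 4: bank0 5->1 [CONFLICT]
step 5: bank3 7->3 [CONFLICT]
step 6: bank0 1->0 [CONFLICT]
step 7: bank2 4->3 [CONFLICT]
step 8: bank3 3->8 [CONFLICT]
step 9: bank0 0->0 [HIT]
step 10: bank1 None->5 [EMPTY]
step 11: bank0 0->0 [HIT]
step 12: bank2 3->3 [HIT]
step 13: bank0 0->6 [CONFLICT]
step 14: bank2 3->3 [HIT]
step 15: bank0 6->6 [HIT]

COUNT = 9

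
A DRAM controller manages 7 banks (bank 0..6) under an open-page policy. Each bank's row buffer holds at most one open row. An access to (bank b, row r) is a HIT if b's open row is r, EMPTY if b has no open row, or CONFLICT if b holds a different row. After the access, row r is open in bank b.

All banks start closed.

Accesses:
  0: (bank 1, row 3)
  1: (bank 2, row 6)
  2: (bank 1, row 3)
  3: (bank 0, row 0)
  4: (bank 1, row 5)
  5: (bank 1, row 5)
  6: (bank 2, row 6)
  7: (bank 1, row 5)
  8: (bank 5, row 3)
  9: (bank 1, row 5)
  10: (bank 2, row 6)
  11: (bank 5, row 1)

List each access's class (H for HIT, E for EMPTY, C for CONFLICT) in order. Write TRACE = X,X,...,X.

step 0: bank1 None->3 [EMPTY]
step 1: bank2 None->6 [EMPTY]
step 2: bank1 3->3 [HIT]
step 3: bank0 None->0 [EMPTY]
step 4: bank1 3->5 [CONFLICT]
step 5: bank1 5->5 [HIT]
step 6: bank2 6->6 [HIT]
step 7: bank1 5->5 [HIT]
step 8: bank5 None->3 [EMPTY]
step 9: bank1 5->5 [HIT]
step 10: bank2 6->6 [HIT]
step 11: bank5 3->1 [CONFLICT]

TRACE = E,E,H,E,C,H,H,H,E,H,H,C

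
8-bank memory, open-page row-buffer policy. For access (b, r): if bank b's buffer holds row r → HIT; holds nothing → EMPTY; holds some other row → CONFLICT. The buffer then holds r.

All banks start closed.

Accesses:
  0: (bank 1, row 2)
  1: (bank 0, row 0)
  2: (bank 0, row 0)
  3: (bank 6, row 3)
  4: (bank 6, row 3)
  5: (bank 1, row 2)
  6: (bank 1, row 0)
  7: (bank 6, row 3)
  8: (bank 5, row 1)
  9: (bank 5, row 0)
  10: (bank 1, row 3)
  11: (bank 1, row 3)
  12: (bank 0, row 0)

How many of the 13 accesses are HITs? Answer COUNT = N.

step 0: bank1 None->2 [EMPTY]
step 1: bank0 None->0 [EMPTY]
step 2: bank0 0->0 [HIT]
step 3: bank6 None->3 [EMPTY]
step 4: bank6 3->3 [HIT]
step 5: bank1 2->2 [HIT]
step 6: bank1 2->0 [CONFLICT]
step 7: bank6 3->3 [HIT]
step 8: bank5 None->1 [EMPTY]
step 9: bank5 1->0 [CONFLICT]
step 10: bank1 0->3 [CONFLICT]
step 11: bank1 3->3 [HIT]
step 12: bank0 0->0 [HIT]

COUNT = 6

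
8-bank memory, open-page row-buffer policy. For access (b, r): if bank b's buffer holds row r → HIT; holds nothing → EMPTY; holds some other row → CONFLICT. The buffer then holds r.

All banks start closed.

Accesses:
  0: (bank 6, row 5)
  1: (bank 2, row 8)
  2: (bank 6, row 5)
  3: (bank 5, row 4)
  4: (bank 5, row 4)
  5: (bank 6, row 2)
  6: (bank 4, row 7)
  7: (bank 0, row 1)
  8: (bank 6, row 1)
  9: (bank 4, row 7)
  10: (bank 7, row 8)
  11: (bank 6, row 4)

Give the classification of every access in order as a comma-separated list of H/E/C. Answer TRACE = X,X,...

  [0] b6 r5: no row ⇒ E
  [1] b2 r8: no row ⇒ E
  [2] b6 r5: had r5 ⇒ H
  [3] b5 r4: no row ⇒ E
  [4] b5 r4: had r4 ⇒ H
  [5] b6 r2: had r5 ⇒ C
  [6] b4 r7: no row ⇒ E
  [7] b0 r1: no row ⇒ E
  [8] b6 r1: had r2 ⇒ C
  [9] b4 r7: had r7 ⇒ H
  [10] b7 r8: no row ⇒ E
  [11] b6 r4: had r1 ⇒ C

TRACE = E,E,H,E,H,C,E,E,C,H,E,C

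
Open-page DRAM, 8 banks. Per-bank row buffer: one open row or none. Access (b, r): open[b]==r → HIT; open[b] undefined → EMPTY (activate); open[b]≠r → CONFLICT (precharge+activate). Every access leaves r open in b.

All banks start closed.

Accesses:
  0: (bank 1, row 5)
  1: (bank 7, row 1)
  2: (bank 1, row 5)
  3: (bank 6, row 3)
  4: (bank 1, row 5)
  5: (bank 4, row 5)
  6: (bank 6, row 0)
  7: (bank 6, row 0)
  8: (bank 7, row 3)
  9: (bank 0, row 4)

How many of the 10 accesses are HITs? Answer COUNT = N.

COUNT = 3

  [0] b1 r5: no row ⇒ E
  [1] b7 r1: no row ⇒ E
  [2] b1 r5: had r5 ⇒ H
  [3] b6 r3: no row ⇒ E
  [4] b1 r5: had r5 ⇒ H
  [5] b4 r5: no row ⇒ E
  [6] b6 r0: had r3 ⇒ C
  [7] b6 r0: had r0 ⇒ H
  [8] b7 r3: had r1 ⇒ C
  [9] b0 r4: no row ⇒ E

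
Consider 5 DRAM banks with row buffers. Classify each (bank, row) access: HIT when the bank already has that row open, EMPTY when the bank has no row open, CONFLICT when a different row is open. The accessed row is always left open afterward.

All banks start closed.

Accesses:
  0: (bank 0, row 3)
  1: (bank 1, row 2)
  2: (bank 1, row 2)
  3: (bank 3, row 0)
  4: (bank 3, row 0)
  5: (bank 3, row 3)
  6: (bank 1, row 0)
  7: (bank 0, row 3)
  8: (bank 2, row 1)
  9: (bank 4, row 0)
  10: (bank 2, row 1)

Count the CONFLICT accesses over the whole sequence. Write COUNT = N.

COUNT = 2

step 0: bank0 None->3 [EMPTY]
step 1: bank1 None->2 [EMPTY]
step 2: bank1 2->2 [HIT]
step 3: bank3 None->0 [EMPTY]
step 4: bank3 0->0 [HIT]
step 5: bank3 0->3 [CONFLICT]
step 6: bank1 2->0 [CONFLICT]
step 7: bank0 3->3 [HIT]
step 8: bank2 None->1 [EMPTY]
step 9: bank4 None->0 [EMPTY]
step 10: bank2 1->1 [HIT]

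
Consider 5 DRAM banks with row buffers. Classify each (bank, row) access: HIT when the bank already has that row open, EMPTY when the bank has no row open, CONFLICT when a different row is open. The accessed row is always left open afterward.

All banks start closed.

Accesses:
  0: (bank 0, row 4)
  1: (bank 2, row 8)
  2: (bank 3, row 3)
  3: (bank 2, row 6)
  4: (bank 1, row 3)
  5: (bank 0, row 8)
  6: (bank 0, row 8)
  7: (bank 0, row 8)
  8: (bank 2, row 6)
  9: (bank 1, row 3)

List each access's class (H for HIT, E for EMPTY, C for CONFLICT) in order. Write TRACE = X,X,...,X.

step 0: bank0 None->4 [EMPTY]
step 1: bank2 None->8 [EMPTY]
step 2: bank3 None->3 [EMPTY]
step 3: bank2 8->6 [CONFLICT]
step 4: bank1 None->3 [EMPTY]
step 5: bank0 4->8 [CONFLICT]
step 6: bank0 8->8 [HIT]
step 7: bank0 8->8 [HIT]
step 8: bank2 6->6 [HIT]
step 9: bank1 3->3 [HIT]

TRACE = E,E,E,C,E,C,H,H,H,H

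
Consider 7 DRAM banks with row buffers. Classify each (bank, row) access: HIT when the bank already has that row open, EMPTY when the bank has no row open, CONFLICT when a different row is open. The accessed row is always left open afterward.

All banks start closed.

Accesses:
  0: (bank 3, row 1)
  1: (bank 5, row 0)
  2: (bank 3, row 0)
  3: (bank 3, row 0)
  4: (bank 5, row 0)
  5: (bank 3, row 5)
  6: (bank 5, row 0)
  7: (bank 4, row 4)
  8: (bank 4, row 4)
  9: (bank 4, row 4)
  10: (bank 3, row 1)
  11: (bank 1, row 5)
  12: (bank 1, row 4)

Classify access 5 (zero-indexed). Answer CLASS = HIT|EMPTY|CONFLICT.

  [0] b3 r1: no row ⇒ E
  [1] b5 r0: no row ⇒ E
  [2] b3 r0: had r1 ⇒ C
  [3] b3 r0: had r0 ⇒ H
  [4] b5 r0: had r0 ⇒ H
  [5] b3 r5: had r0 ⇒ C
  [6] b5 r0: had r0 ⇒ H
  [7] b4 r4: no row ⇒ E
  [8] b4 r4: had r4 ⇒ H
  [9] b4 r4: had r4 ⇒ H
  [10] b3 r1: had r5 ⇒ C
  [11] b1 r5: no row ⇒ E
  [12] b1 r4: had r5 ⇒ C

CLASS = CONFLICT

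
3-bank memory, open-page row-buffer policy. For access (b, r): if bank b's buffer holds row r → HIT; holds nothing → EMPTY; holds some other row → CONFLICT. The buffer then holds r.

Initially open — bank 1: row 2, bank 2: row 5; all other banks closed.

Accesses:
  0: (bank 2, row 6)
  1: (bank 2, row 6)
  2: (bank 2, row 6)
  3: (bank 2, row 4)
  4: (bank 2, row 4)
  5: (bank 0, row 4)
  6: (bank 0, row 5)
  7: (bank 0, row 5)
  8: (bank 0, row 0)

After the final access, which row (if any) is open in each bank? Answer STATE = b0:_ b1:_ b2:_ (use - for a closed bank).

step 0: bank2 5->6 [CONFLICT]
step 1: bank2 6->6 [HIT]
step 2: bank2 6->6 [HIT]
step 3: bank2 6->4 [CONFLICT]
step 4: bank2 4->4 [HIT]
step 5: bank0 None->4 [EMPTY]
step 6: bank0 4->5 [CONFLICT]
step 7: bank0 5->5 [HIT]
step 8: bank0 5->0 [CONFLICT]

STATE = b0:0 b1:2 b2:4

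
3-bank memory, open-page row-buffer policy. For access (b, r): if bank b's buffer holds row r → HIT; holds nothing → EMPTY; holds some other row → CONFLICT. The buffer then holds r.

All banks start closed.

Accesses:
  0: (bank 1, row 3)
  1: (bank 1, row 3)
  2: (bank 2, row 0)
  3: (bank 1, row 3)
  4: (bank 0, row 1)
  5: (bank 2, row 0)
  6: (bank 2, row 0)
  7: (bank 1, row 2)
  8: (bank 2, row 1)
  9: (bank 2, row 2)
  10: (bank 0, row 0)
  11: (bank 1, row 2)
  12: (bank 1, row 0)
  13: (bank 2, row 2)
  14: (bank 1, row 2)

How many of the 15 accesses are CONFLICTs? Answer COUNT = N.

COUNT = 6

step 0: bank1 None->3 [EMPTY]
step 1: bank1 3->3 [HIT]
step 2: bank2 None->0 [EMPTY]
step 3: bank1 3->3 [HIT]
step 4: bank0 None->1 [EMPTY]
step 5: bank2 0->0 [HIT]
step 6: bank2 0->0 [HIT]
step 7: bank1 3->2 [CONFLICT]
step 8: bank2 0->1 [CONFLICT]
step 9: bank2 1->2 [CONFLICT]
step 10: bank0 1->0 [CONFLICT]
step 11: bank1 2->2 [HIT]
step 12: bank1 2->0 [CONFLICT]
step 13: bank2 2->2 [HIT]
step 14: bank1 0->2 [CONFLICT]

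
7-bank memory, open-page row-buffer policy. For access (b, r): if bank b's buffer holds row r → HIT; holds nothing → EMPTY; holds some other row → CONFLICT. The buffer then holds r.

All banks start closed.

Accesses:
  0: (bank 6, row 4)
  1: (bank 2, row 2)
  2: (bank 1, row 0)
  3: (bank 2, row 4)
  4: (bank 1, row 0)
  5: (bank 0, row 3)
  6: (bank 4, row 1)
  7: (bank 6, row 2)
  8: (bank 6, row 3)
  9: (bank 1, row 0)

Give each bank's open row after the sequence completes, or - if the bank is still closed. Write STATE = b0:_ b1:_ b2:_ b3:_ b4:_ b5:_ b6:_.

#0 (6,4) E
#1 (2,2) E
#2 (1,0) E
#3 (2,4) C  (was 2)
#4 (1,0) H  (was 0)
#5 (0,3) E
#6 (4,1) E
#7 (6,2) C  (was 4)
#8 (6,3) C  (was 2)
#9 (1,0) H  (was 0)

STATE = b0:3 b1:0 b2:4 b3:- b4:1 b5:- b6:3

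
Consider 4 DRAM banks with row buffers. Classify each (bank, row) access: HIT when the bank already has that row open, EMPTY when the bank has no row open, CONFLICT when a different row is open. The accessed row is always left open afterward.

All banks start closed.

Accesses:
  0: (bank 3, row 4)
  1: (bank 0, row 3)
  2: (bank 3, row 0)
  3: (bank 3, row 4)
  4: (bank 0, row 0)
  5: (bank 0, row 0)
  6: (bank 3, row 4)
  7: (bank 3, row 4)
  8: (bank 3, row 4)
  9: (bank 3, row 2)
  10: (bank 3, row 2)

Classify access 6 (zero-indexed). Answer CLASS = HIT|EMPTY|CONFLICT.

0: bank 3 row 4 — prev None → EMPTY
1: bank 0 row 3 — prev None → EMPTY
2: bank 3 row 0 — prev 4 → CONFLICT
3: bank 3 row 4 — prev 0 → CONFLICT
4: bank 0 row 0 — prev 3 → CONFLICT
5: bank 0 row 0 — prev 0 → HIT
6: bank 3 row 4 — prev 4 → HIT
7: bank 3 row 4 — prev 4 → HIT
8: bank 3 row 4 — prev 4 → HIT
9: bank 3 row 2 — prev 4 → CONFLICT
10: bank 3 row 2 — prev 2 → HIT

CLASS = HIT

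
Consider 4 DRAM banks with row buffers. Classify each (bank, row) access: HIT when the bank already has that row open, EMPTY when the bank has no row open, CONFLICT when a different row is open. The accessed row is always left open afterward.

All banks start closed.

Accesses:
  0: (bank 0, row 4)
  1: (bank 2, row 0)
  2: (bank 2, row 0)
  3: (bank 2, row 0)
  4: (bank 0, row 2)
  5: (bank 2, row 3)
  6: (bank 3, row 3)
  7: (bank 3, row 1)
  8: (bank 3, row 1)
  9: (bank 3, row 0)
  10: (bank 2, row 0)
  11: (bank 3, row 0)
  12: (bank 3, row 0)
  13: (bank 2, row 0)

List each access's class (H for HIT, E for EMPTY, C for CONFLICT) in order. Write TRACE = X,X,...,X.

step 0: bank0 None->4 [EMPTY]
step 1: bank2 None->0 [EMPTY]
step 2: bank2 0->0 [HIT]
step 3: bank2 0->0 [HIT]
step 4: bank0 4->2 [CONFLICT]
step 5: bank2 0->3 [CONFLICT]
step 6: bank3 None->3 [EMPTY]
step 7: bank3 3->1 [CONFLICT]
step 8: bank3 1->1 [HIT]
step 9: bank3 1->0 [CONFLICT]
step 10: bank2 3->0 [CONFLICT]
step 11: bank3 0->0 [HIT]
step 12: bank3 0->0 [HIT]
step 13: bank2 0->0 [HIT]

TRACE = E,E,H,H,C,C,E,C,H,C,C,H,H,H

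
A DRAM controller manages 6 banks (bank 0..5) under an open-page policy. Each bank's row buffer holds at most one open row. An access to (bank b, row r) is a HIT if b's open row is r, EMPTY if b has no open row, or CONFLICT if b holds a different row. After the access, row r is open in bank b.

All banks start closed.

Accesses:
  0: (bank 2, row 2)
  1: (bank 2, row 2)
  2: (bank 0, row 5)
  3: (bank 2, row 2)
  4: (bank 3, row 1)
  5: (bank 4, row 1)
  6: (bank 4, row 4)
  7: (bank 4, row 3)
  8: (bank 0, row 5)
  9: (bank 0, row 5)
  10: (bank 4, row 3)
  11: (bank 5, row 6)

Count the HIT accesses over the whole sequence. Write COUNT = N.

0: bank 2 row 2 — prev None → EMPTY
1: bank 2 row 2 — prev 2 → HIT
2: bank 0 row 5 — prev None → EMPTY
3: bank 2 row 2 — prev 2 → HIT
4: bank 3 row 1 — prev None → EMPTY
5: bank 4 row 1 — prev None → EMPTY
6: bank 4 row 4 — prev 1 → CONFLICT
7: bank 4 row 3 — prev 4 → CONFLICT
8: bank 0 row 5 — prev 5 → HIT
9: bank 0 row 5 — prev 5 → HIT
10: bank 4 row 3 — prev 3 → HIT
11: bank 5 row 6 — prev None → EMPTY

COUNT = 5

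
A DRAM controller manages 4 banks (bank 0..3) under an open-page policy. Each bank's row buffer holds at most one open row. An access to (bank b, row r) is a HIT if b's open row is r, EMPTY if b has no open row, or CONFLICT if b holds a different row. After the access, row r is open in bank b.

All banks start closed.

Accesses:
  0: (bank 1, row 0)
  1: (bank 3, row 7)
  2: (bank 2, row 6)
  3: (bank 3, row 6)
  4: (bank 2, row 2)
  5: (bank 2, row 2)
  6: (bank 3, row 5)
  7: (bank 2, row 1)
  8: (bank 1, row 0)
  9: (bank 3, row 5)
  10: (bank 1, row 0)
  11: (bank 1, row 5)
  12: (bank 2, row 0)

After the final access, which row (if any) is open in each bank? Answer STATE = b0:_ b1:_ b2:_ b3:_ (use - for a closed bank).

STATE = b0:- b1:5 b2:0 b3:5

0: bank 1 row 0 — prev None → EMPTY
1: bank 3 row 7 — prev None → EMPTY
2: bank 2 row 6 — prev None → EMPTY
3: bank 3 row 6 — prev 7 → CONFLICT
4: bank 2 row 2 — prev 6 → CONFLICT
5: bank 2 row 2 — prev 2 → HIT
6: bank 3 row 5 — prev 6 → CONFLICT
7: bank 2 row 1 — prev 2 → CONFLICT
8: bank 1 row 0 — prev 0 → HIT
9: bank 3 row 5 — prev 5 → HIT
10: bank 1 row 0 — prev 0 → HIT
11: bank 1 row 5 — prev 0 → CONFLICT
12: bank 2 row 0 — prev 1 → CONFLICT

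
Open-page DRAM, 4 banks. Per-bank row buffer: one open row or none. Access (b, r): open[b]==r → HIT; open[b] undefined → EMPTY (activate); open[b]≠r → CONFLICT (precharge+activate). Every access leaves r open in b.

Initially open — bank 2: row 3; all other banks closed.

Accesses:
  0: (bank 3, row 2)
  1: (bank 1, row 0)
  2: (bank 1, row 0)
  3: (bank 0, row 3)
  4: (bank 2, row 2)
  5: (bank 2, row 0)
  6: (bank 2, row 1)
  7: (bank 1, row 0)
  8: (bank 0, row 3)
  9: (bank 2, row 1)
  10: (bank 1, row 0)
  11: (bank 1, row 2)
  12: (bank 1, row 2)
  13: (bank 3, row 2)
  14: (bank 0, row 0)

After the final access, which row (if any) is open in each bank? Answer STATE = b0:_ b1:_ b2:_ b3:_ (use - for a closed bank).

STATE = b0:0 b1:2 b2:1 b3:2

0: bank 3 row 2 — prev None → EMPTY
1: bank 1 row 0 — prev None → EMPTY
2: bank 1 row 0 — prev 0 → HIT
3: bank 0 row 3 — prev None → EMPTY
4: bank 2 row 2 — prev 3 → CONFLICT
5: bank 2 row 0 — prev 2 → CONFLICT
6: bank 2 row 1 — prev 0 → CONFLICT
7: bank 1 row 0 — prev 0 → HIT
8: bank 0 row 3 — prev 3 → HIT
9: bank 2 row 1 — prev 1 → HIT
10: bank 1 row 0 — prev 0 → HIT
11: bank 1 row 2 — prev 0 → CONFLICT
12: bank 1 row 2 — prev 2 → HIT
13: bank 3 row 2 — prev 2 → HIT
14: bank 0 row 0 — prev 3 → CONFLICT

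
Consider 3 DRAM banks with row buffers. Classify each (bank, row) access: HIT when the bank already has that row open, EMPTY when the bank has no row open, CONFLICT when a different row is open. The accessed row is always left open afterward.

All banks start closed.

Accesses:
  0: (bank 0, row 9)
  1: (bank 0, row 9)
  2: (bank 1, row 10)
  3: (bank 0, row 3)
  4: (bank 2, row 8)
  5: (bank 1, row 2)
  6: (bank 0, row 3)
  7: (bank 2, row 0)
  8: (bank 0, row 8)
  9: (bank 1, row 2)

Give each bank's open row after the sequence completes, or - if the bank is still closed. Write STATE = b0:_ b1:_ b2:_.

step 0: bank0 None->9 [EMPTY]
step 1: bank0 9->9 [HIT]
step 2: bank1 None->10 [EMPTY]
step 3: bank0 9->3 [CONFLICT]
step 4: bank2 None->8 [EMPTY]
step 5: bank1 10->2 [CONFLICT]
step 6: bank0 3->3 [HIT]
step 7: bank2 8->0 [CONFLICT]
step 8: bank0 3->8 [CONFLICT]
step 9: bank1 2->2 [HIT]

STATE = b0:8 b1:2 b2:0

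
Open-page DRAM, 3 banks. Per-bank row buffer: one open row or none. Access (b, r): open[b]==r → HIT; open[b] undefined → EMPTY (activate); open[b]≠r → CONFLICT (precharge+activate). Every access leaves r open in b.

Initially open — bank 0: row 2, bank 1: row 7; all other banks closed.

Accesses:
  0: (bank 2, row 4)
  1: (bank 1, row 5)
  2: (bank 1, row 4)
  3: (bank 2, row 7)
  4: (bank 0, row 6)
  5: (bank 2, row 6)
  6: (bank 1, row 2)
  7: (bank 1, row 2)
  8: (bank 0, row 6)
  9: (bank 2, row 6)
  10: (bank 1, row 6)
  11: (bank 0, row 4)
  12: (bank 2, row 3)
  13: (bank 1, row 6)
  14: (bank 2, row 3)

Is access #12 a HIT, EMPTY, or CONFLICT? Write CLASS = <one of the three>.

CLASS = CONFLICT

step 0: bank2 None->4 [EMPTY]
step 1: bank1 7->5 [CONFLICT]
step 2: bank1 5->4 [CONFLICT]
step 3: bank2 4->7 [CONFLICT]
step 4: bank0 2->6 [CONFLICT]
step 5: bank2 7->6 [CONFLICT]
step 6: bank1 4->2 [CONFLICT]
step 7: bank1 2->2 [HIT]
step 8: bank0 6->6 [HIT]
step 9: bank2 6->6 [HIT]
step 10: bank1 2->6 [CONFLICT]
step 11: bank0 6->4 [CONFLICT]
step 12: bank2 6->3 [CONFLICT]
step 13: bank1 6->6 [HIT]
step 14: bank2 3->3 [HIT]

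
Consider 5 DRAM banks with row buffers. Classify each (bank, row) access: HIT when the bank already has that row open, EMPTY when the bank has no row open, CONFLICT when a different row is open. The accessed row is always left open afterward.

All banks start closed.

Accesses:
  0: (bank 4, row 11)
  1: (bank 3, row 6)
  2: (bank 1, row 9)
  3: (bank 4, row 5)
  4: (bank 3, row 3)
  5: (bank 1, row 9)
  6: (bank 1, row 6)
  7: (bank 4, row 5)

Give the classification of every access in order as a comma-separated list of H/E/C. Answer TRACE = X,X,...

TRACE = E,E,E,C,C,H,C,H

0: bank 4 row 11 — prev None → EMPTY
1: bank 3 row 6 — prev None → EMPTY
2: bank 1 row 9 — prev None → EMPTY
3: bank 4 row 5 — prev 11 → CONFLICT
4: bank 3 row 3 — prev 6 → CONFLICT
5: bank 1 row 9 — prev 9 → HIT
6: bank 1 row 6 — prev 9 → CONFLICT
7: bank 4 row 5 — prev 5 → HIT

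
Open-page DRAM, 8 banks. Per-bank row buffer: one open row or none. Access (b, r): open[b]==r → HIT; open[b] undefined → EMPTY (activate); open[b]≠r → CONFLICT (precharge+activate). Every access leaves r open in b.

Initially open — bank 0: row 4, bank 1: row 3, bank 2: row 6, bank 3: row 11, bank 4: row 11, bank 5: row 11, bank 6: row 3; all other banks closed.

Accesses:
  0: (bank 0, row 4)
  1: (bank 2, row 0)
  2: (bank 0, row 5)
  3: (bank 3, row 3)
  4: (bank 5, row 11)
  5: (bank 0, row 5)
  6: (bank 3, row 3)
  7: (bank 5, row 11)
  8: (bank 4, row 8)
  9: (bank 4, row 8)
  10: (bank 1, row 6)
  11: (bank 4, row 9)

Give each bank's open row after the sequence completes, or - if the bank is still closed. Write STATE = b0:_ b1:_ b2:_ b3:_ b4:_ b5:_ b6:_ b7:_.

STATE = b0:5 b1:6 b2:0 b3:3 b4:9 b5:11 b6:3 b7:-

step 0: bank0 4->4 [HIT]
step 1: bank2 6->0 [CONFLICT]
step 2: bank0 4->5 [CONFLICT]
step 3: bank3 11->3 [CONFLICT]
step 4: bank5 11->11 [HIT]
step 5: bank0 5->5 [HIT]
step 6: bank3 3->3 [HIT]
step 7: bank5 11->11 [HIT]
step 8: bank4 11->8 [CONFLICT]
step 9: bank4 8->8 [HIT]
step 10: bank1 3->6 [CONFLICT]
step 11: bank4 8->9 [CONFLICT]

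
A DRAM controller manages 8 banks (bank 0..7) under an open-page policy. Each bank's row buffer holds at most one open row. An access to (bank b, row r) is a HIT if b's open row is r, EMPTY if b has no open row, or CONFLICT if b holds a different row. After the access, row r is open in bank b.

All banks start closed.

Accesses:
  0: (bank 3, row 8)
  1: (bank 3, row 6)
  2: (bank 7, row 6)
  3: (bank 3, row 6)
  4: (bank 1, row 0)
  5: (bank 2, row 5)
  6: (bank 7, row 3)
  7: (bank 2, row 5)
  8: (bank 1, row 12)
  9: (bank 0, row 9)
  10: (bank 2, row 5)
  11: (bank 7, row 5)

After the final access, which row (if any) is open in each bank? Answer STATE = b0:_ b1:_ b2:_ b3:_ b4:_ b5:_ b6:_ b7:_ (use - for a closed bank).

0: bank 3 row 8 — prev None → EMPTY
1: bank 3 row 6 — prev 8 → CONFLICT
2: bank 7 row 6 — prev None → EMPTY
3: bank 3 row 6 — prev 6 → HIT
4: bank 1 row 0 — prev None → EMPTY
5: bank 2 row 5 — prev None → EMPTY
6: bank 7 row 3 — prev 6 → CONFLICT
7: bank 2 row 5 — prev 5 → HIT
8: bank 1 row 12 — prev 0 → CONFLICT
9: bank 0 row 9 — prev None → EMPTY
10: bank 2 row 5 — prev 5 → HIT
11: bank 7 row 5 — prev 3 → CONFLICT

STATE = b0:9 b1:12 b2:5 b3:6 b4:- b5:- b6:- b7:5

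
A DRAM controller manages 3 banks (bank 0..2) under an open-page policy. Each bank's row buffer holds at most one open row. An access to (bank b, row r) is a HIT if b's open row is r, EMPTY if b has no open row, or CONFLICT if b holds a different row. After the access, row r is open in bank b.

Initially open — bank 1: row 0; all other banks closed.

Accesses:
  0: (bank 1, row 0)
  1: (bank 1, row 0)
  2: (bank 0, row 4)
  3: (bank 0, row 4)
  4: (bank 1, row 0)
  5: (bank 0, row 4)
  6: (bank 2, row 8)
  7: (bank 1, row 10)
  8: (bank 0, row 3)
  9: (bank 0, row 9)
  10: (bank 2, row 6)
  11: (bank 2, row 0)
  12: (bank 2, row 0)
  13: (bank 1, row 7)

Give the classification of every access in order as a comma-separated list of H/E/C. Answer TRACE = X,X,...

TRACE = H,H,E,H,H,H,E,C,C,C,C,C,H,C

step 0: bank1 0->0 [HIT]
step 1: bank1 0->0 [HIT]
step 2: bank0 None->4 [EMPTY]
step 3: bank0 4->4 [HIT]
step 4: bank1 0->0 [HIT]
step 5: bank0 4->4 [HIT]
step 6: bank2 None->8 [EMPTY]
step 7: bank1 0->10 [CONFLICT]
step 8: bank0 4->3 [CONFLICT]
step 9: bank0 3->9 [CONFLICT]
step 10: bank2 8->6 [CONFLICT]
step 11: bank2 6->0 [CONFLICT]
step 12: bank2 0->0 [HIT]
step 13: bank1 10->7 [CONFLICT]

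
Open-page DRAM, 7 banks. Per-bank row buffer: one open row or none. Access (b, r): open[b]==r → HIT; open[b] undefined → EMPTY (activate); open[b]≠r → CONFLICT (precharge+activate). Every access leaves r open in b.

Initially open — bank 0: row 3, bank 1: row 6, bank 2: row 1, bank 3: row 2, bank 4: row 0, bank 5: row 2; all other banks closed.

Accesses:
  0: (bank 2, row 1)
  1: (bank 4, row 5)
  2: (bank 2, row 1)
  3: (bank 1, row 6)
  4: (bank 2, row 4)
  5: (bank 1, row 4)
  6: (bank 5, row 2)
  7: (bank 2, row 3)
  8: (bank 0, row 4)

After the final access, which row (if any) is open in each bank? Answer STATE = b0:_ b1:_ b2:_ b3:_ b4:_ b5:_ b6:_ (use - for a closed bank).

STATE = b0:4 b1:4 b2:3 b3:2 b4:5 b5:2 b6:-

#0 (2,1) H  (was 1)
#1 (4,5) C  (was 0)
#2 (2,1) H  (was 1)
#3 (1,6) H  (was 6)
#4 (2,4) C  (was 1)
#5 (1,4) C  (was 6)
#6 (5,2) H  (was 2)
#7 (2,3) C  (was 4)
#8 (0,4) C  (was 3)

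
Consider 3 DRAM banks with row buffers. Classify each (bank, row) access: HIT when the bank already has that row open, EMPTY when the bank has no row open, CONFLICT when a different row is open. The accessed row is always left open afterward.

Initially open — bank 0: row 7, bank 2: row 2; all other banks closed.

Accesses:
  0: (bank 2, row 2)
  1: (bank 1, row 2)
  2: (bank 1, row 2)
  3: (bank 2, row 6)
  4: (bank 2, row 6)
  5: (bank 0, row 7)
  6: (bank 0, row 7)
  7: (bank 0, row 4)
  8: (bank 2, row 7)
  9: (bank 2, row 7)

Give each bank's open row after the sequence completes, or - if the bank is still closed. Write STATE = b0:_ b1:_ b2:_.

0: bank 2 row 2 — prev 2 → HIT
1: bank 1 row 2 — prev None → EMPTY
2: bank 1 row 2 — prev 2 → HIT
3: bank 2 row 6 — prev 2 → CONFLICT
4: bank 2 row 6 — prev 6 → HIT
5: bank 0 row 7 — prev 7 → HIT
6: bank 0 row 7 — prev 7 → HIT
7: bank 0 row 4 — prev 7 → CONFLICT
8: bank 2 row 7 — prev 6 → CONFLICT
9: bank 2 row 7 — prev 7 → HIT

STATE = b0:4 b1:2 b2:7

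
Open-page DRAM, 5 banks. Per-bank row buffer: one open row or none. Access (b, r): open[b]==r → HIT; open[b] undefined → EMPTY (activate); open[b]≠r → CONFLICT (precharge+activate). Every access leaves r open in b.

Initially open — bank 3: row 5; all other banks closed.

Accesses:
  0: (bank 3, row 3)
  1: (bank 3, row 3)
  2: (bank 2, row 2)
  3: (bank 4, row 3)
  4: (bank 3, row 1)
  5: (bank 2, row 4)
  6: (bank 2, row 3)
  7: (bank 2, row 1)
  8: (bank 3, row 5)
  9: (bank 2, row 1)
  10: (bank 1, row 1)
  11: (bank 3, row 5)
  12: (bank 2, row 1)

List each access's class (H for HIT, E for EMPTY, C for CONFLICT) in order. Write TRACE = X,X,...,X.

TRACE = C,H,E,E,C,C,C,C,C,H,E,H,H

  [0] b3 r3: had r5 ⇒ C
  [1] b3 r3: had r3 ⇒ H
  [2] b2 r2: no row ⇒ E
  [3] b4 r3: no row ⇒ E
  [4] b3 r1: had r3 ⇒ C
  [5] b2 r4: had r2 ⇒ C
  [6] b2 r3: had r4 ⇒ C
  [7] b2 r1: had r3 ⇒ C
  [8] b3 r5: had r1 ⇒ C
  [9] b2 r1: had r1 ⇒ H
  [10] b1 r1: no row ⇒ E
  [11] b3 r5: had r5 ⇒ H
  [12] b2 r1: had r1 ⇒ H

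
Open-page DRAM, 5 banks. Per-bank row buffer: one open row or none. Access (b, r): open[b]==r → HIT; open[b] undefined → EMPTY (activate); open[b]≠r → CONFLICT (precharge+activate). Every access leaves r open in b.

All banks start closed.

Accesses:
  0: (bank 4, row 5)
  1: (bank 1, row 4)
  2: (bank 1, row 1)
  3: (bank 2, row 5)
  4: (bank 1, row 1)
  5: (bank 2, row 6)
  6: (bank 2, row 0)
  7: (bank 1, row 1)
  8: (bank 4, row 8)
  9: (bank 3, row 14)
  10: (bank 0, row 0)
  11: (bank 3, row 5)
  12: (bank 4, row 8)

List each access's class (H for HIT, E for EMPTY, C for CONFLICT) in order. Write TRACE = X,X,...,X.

0: bank 4 row 5 — prev None → EMPTY
1: bank 1 row 4 — prev None → EMPTY
2: bank 1 row 1 — prev 4 → CONFLICT
3: bank 2 row 5 — prev None → EMPTY
4: bank 1 row 1 — prev 1 → HIT
5: bank 2 row 6 — prev 5 → CONFLICT
6: bank 2 row 0 — prev 6 → CONFLICT
7: bank 1 row 1 — prev 1 → HIT
8: bank 4 row 8 — prev 5 → CONFLICT
9: bank 3 row 14 — prev None → EMPTY
10: bank 0 row 0 — prev None → EMPTY
11: bank 3 row 5 — prev 14 → CONFLICT
12: bank 4 row 8 — prev 8 → HIT

TRACE = E,E,C,E,H,C,C,H,C,E,E,C,H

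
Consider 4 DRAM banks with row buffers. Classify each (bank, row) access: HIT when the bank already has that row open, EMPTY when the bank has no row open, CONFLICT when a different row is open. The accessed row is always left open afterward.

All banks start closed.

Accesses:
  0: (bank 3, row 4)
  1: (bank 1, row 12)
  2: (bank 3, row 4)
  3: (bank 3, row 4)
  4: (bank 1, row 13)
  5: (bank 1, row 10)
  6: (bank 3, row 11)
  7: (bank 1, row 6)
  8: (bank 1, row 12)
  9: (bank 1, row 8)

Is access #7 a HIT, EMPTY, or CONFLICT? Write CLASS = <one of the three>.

#0 (3,4) E
#1 (1,12) E
#2 (3,4) H  (was 4)
#3 (3,4) H  (was 4)
#4 (1,13) C  (was 12)
#5 (1,10) C  (was 13)
#6 (3,11) C  (was 4)
#7 (1,6) C  (was 10)
#8 (1,12) C  (was 6)
#9 (1,8) C  (was 12)

CLASS = CONFLICT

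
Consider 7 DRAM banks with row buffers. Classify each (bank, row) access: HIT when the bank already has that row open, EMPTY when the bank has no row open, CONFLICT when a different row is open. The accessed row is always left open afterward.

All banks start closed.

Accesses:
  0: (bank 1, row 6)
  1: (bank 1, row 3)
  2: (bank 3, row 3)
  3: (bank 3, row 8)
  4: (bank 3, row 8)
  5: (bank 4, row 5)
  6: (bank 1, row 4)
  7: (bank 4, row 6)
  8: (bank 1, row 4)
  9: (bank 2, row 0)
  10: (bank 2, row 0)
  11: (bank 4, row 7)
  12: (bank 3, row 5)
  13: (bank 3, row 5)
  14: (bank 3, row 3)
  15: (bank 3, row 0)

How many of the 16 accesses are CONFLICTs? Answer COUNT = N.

COUNT = 8

0: bank 1 row 6 — prev None → EMPTY
1: bank 1 row 3 — prev 6 → CONFLICT
2: bank 3 row 3 — prev None → EMPTY
3: bank 3 row 8 — prev 3 → CONFLICT
4: bank 3 row 8 — prev 8 → HIT
5: bank 4 row 5 — prev None → EMPTY
6: bank 1 row 4 — prev 3 → CONFLICT
7: bank 4 row 6 — prev 5 → CONFLICT
8: bank 1 row 4 — prev 4 → HIT
9: bank 2 row 0 — prev None → EMPTY
10: bank 2 row 0 — prev 0 → HIT
11: bank 4 row 7 — prev 6 → CONFLICT
12: bank 3 row 5 — prev 8 → CONFLICT
13: bank 3 row 5 — prev 5 → HIT
14: bank 3 row 3 — prev 5 → CONFLICT
15: bank 3 row 0 — prev 3 → CONFLICT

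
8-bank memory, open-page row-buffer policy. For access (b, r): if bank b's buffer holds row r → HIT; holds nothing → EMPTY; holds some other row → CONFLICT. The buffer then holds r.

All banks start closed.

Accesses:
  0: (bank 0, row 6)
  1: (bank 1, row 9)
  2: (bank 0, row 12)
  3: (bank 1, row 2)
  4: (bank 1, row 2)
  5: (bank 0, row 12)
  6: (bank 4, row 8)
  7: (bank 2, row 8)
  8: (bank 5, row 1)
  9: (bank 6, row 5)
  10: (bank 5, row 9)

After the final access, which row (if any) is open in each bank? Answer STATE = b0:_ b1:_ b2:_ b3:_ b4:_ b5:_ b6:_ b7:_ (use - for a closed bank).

STATE = b0:12 b1:2 b2:8 b3:- b4:8 b5:9 b6:5 b7:-

  [0] b0 r6: no row ⇒ E
  [1] b1 r9: no row ⇒ E
  [2] b0 r12: had r6 ⇒ C
  [3] b1 r2: had r9 ⇒ C
  [4] b1 r2: had r2 ⇒ H
  [5] b0 r12: had r12 ⇒ H
  [6] b4 r8: no row ⇒ E
  [7] b2 r8: no row ⇒ E
  [8] b5 r1: no row ⇒ E
  [9] b6 r5: no row ⇒ E
  [10] b5 r9: had r1 ⇒ C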